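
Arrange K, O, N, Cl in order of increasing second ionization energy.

Consider each +1 ion: K⁺ is the bare [Ar] core; O⁺ still has 5 valence electrons; N⁺ still has 4 valence electrons; Cl⁺ still has 6 valence electrons.
Usually core removal costs more than valence removal, but here the competition is close: a tightly held n=2 valence electron can cost more to remove than an n=3 core electron, so the actual values have to decide it.
Valence configurations: O⁺ [He]2s²2p³, N⁺ [He]2s²2p², Cl⁺ [Ne]3s²3p⁴.
The numbers (kJ/mol): K 3052, O 3388, N 2856, Cl 2298.
Hence IE_2: Cl < N < K < O.

Cl, N, K, O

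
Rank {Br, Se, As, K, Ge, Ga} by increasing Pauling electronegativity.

K < Ga < Ge < As < Se < Br

K is in period 4, group 1; Ga is in period 4, group 13; Ge is in period 4, group 14; As is in period 4, group 15; Se is in period 4, group 16; Br is in period 4, group 17.
Smaller atoms with higher effective nuclear charge are more electronegative.
All lie in period 4, so electronegativity increases left to right.
So from lowest to highest: K < Ga < Ge < As < Se < Br.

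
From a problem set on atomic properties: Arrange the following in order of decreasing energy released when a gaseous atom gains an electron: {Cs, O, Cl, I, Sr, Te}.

Cl > I > Te > O > Cs > Sr

O is in period 2, group 16; Cl is in period 3, group 17; Sr is in period 5, group 2; Te is in period 5, group 16; I is in period 5, group 17; Cs is in period 6, group 1.
Electron affinity generally becomes more exothermic across a period toward the halogens and less exothermic down a group.
These span different periods and groups, so the two trends combine.
Cs > Sr: this pair runs against the simple trend — see the exception note.
O > Cs: both effects reinforce here, so O is clearly the higher of the two.
Te > O: this pair runs against the simple trend — see the exception note.
I > Te: I lies to the right of Te in period 5, so the across-period effect alone puts I higher.
Cl > I: they share group 17; the group trend gives Cl the larger value.
Note the exception: Cs has a higher electron affinity than Sr, contrary to the simple trend — adding an electron to Sr (ns²) has to open a new, higher-energy np subshell, which is unfavourable.
Note the exception: Te has a higher electron affinity than O, contrary to the simple trend — O's compact 2p subshell gives strong electron–electron repulsion on the added electron.
Approximate values (kJ/mol): O 141, Cl 349, Sr 5, Te 190, I 295, Cs 46.
So from highest to lowest: Cl > I > Te > O > Cs > Sr.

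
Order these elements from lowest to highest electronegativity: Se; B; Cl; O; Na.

B is in period 2, group 13; O is in period 2, group 16; Na is in period 3, group 1; Cl is in period 3, group 17; Se is in period 4, group 16.
Electronegativity increases across a period and decreases down a group, tracking effective nuclear charge and atomic size.
Here both period and group differ, so the two effects have to be weighed against each other.
B > Na: both effects reinforce here, so B is clearly the higher of the two.
Se > B: period and group pull opposite ways; the across-period shift dominates (2.55 vs 2.04).
Cl > Se: both effects reinforce here, so Cl is clearly the higher of the two.
O > Cl: period and group pull opposite ways; the down-group shift dominates (3.44 vs 3.16).
Tabulated electronegativity (Pauling): B 2.04, O 3.44, Na 0.93, Cl 3.16, Se 2.55.
So from lowest to highest: Na < B < Se < Cl < O.

Na < B < Se < Cl < O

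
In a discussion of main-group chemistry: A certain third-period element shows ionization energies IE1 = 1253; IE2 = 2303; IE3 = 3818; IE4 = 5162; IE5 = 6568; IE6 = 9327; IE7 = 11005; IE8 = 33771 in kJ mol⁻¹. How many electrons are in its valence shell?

Look for the largest jump between consecutive ionization energies: IE8/IE7 ≈ 3.1, far larger than any earlier ratio.
That jump marks the point where a core electron is being removed. So the atom has 7 valence electrons.

7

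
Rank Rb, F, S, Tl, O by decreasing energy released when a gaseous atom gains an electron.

F > S > O > Rb > Tl

O is in period 2, group 16; F is in period 2, group 17; S is in period 3, group 16; Rb is in period 5, group 1; Tl is in period 6, group 13.
Atoms with high Z_eff and room in the valence shell (especially the halogens) have the most exothermic electron affinities.
Here both period and group differ, so the two effects have to be weighed against each other.
Rb > Tl: period and group pull opposite ways; the down-group shift dominates (47 vs 19 kJ/mol).
O > Rb: both effects reinforce here, so O is clearly the higher of the two.
S > O: this pair runs against the simple trend — see the exception note.
F > S: relative to S, both the across-period and down-group shifts push F's electron affinity up.
Note the exception: S has a higher electron affinity than O, contrary to the simple trend — the compact 2p subshell of O repels the added electron more than S's larger 3p does.
Approximate values (kJ/mol): O 141, F 328, S 200, Rb 47, Tl 19.
So from highest to lowest: F > S > O > Rb > Tl.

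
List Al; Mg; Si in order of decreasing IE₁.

Mg is in period 3, group 2; Al is in period 3, group 13; Si is in period 3, group 14.
Removing the outermost electron gets harder across a period and easier down a group.
All lie in period 3; the across-period trend (first ionization energy increases left to right) applies, with the exception below.
Note the exception: Mg has a higher first ionization energy than Al, contrary to the simple trend — Al's single 3p electron is easier to remove than one from Mg's filled 3s².
Approximate values (kJ/mol): Mg 738, Al 578, Si 786.
So from highest to lowest: Si > Mg > Al.

Si, Mg, Al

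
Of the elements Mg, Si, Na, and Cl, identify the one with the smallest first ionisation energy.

Na

Na is in period 3, group 1; Mg is in period 3, group 2; Si is in period 3, group 14; Cl is in period 3, group 17.
Removing the outermost electron gets harder across a period and easier down a group.
All lie in period 3, so first ionization energy increases left to right.
The smallest first ionisation energy among these belongs to Na.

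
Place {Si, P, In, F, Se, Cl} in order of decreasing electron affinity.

Cl, F, Se, Si, P, In

F is in period 2, group 17; Si is in period 3, group 14; P is in period 3, group 15; Cl is in period 3, group 17; Se is in period 4, group 16; In is in period 5, group 13.
Atoms with high Z_eff and room in the valence shell (especially the halogens) have the most exothermic electron affinities.
Neither a single period nor a single group — weigh both effects.
P > In: relative to In, both the across-period and down-group shifts push P's electron affinity up.
Si > P: this pair runs against the simple trend — see the exception note.
Se > Si: period and group pull opposite ways; the across-period shift dominates (195 vs 134 kJ/mol).
F > Se: relative to Se, both the across-period and down-group shifts push F's electron affinity up.
Cl > F: this pair runs against the simple trend — see the exception note.
Note the exception: Si has a higher electron affinity than P, contrary to the simple trend — adding an electron to P's half-filled 3p³ is unfavourable, so Si (3p²) has the more exothermic EA.
Note the exception: Cl has a higher electron affinity than F, contrary to the simple trend — F's small 2p subshell makes the incoming electron feel strong e⁻–e⁻ repulsion, so Cl actually releases more energy on gaining an electron.
Tabulated electron affinity (kJ/mol): F 328, Si 134, P 72, Cl 349, Se 195, In 29.
So from highest to lowest: Cl > F > Se > Si > P > In.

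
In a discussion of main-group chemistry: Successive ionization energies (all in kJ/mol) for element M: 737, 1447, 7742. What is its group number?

Group 2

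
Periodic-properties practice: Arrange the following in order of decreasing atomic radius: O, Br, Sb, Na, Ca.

O is in period 2, group 16; Na is in period 3, group 1; Ca is in period 4, group 2; Br is in period 4, group 17; Sb is in period 5, group 15.
Atomic radius shrinks across a period as nuclear charge pulls the same shell inward, and grows down a group as new shells are added.
These span different periods and groups, so the two trends combine.
Br > O: period and group pull opposite ways; the down-group shift dominates (114 vs 63 pm).
Sb > Br: both effects reinforce here, so Sb is clearly the larger of the two.
Na > Sb: the two effects oppose for this pair; the across-period effect wins (155 vs 140 pm).
Ca > Na: the two effects oppose for this pair; the down-group effect wins (171 vs 155 pm).
Approximate values (pm): O 63, Na 155, Ca 171, Br 114, Sb 140.
So from largest to smallest: Ca > Na > Sb > Br > O.

Ca, Na, Sb, Br, O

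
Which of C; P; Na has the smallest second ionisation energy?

IE_2 is the cost of taking one more electron from the +1 cation: C⁺ still has 3 valence electrons; P⁺ still has 4 valence electrons; Na⁺ is the bare [Ne] core.
Core electrons are held far more tightly than valence electrons, so Na tops the IE_2 order.
Valence configurations: C⁺ [He]2s²2p¹, P⁺ [Ne]3s²3p².
Approximate IE_2 values (kJ/mol): C 2353, P 1907, Na 4562.
Hence IE_2: P < C < Na.

P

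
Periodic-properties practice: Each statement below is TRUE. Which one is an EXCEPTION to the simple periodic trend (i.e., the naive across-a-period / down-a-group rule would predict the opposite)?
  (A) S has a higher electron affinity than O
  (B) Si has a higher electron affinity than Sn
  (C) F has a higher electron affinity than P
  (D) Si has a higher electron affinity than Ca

(A)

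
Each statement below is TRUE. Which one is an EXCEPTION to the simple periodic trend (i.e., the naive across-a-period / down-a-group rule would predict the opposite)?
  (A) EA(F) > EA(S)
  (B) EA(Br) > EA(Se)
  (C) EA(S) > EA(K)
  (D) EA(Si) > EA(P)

The general trend: electron affinity increases across a period and decreases down a group.
(A) F (period 2, group 17) vs S (period 3, group 16): the stated order agrees with the simple trend.
(B) Br (period 4, group 17) vs Se (period 4, group 16): the stated order agrees with the simple trend.
(C) S (period 3, group 16) vs K (period 4, group 1): the stated order agrees with the simple trend.
(D) Si (period 3, group 14) vs P (period 3, group 15): the stated order contradicts the simple trend.
The exception is (D): adding an electron to P's half-filled 3p³ is unfavourable, so Si (3p²) has the more exothermic EA.

(D)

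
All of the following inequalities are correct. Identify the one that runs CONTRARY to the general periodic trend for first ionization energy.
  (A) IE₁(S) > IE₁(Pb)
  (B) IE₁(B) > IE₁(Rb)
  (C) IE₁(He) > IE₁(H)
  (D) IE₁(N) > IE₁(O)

The general trend: first ionization energy increases across a period and decreases down a group.
(A) S (period 3, group 16) vs Pb (period 6, group 14): the stated order agrees with the simple trend.
(B) B (period 2, group 13) vs Rb (period 5, group 1): the stated order agrees with the simple trend.
(C) He (period 1, group 18) vs H (period 1, group 1): the stated order agrees with the simple trend.
(D) N (period 2, group 15) vs O (period 2, group 16): the stated order contradicts the simple trend.
The exception is (D): pairing an electron in O's 2p⁴ costs repulsion energy, so O ionizes more easily than half-filled N (2p³).

(D)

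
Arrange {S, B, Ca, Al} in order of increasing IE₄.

S, Ca, Al, B

IE_4 is the cost of taking one more electron from the +3 cation: S³⁺ still has 3 valence electrons; B³⁺ is the bare [He] core; Ca³⁺ is already 1 electron into the core; Al³⁺ is the bare [Ne] core.
Pulling an electron out of a noble-gas core costs far more than removing a remaining valence electron, so Ca, Al and B sit at the high end of IE_4.
Tabulated IE_4 (kJ/mol): S 4556, B 25026, Ca 6491, Al 11577.
So the fourth ionization energies run S < Ca < Al < B.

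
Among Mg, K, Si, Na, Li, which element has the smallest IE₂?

IE_2 is the cost of taking one more electron from the +1 cation: Mg⁺ still has 1 valence electron; K⁺ is the bare [Ar] core; Si⁺ still has 3 valence electrons; Na⁺ is the bare [Ne] core; Li⁺ is the bare [He] core.
Breaking into a closed-shell core is much more expensive than removing a leftover valence electron — K, Na and Li have the largest IE_2 here.
Valence configurations: Mg⁺ [Ne]3s¹, Si⁺ [Ne]3s²3p¹.
Approximate IE_2 values (kJ/mol): Mg 1451, K 3052, Si 1577, Na 4562, Li 7298.
Overall IE_2 order: Mg < Si < K < Na < Li.

Mg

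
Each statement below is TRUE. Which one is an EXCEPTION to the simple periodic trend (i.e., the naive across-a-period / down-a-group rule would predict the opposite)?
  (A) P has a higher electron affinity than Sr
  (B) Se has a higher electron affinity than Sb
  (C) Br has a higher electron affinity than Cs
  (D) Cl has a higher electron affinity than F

(D)

The general trend: electron affinity increases across a period and decreases down a group.
(A) P (period 3, group 15) vs Sr (period 5, group 2): the stated order agrees with the simple trend.
(B) Se (period 4, group 16) vs Sb (period 5, group 15): the stated order agrees with the simple trend.
(C) Br (period 4, group 17) vs Cs (period 6, group 1): the stated order agrees with the simple trend.
(D) Cl (period 3, group 17) vs F (period 2, group 17): the stated order contradicts the simple trend.
The exception is (D): F's small 2p subshell makes the incoming electron feel strong e⁻–e⁻ repulsion, so Cl actually releases more energy on gaining an electron.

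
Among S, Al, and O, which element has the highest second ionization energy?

O

After 1 electron has been removed, what remains? S⁺ still has 5 valence electrons; Al⁺ still has 2 valence electrons; O⁺ still has 5 valence electrons.
All are still removing valence electrons, so compare the +1 ions as you would atoms: IE_2 generally rises across a period (higher Z_eff) and falls down a group (larger shell), subject to the usual subshell exceptions.
Valence configurations: S⁺ [Ne]3s²3p³, Al⁺ [Ne]3s², O⁺ [He]2s²2p³.
Approximate IE_2 values (kJ/mol): S 2252, Al 1817, O 3388.
Overall IE_2 order: Al < S < O.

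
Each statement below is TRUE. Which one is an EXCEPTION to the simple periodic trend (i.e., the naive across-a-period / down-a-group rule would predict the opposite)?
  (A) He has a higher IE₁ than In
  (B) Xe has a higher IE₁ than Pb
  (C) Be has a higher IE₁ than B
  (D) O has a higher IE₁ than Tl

(C)

The general trend: IE₁ increases across a period and decreases down a group.
(A) He (period 1, group 18) vs In (period 5, group 13): the stated order agrees with the simple trend.
(B) Xe (period 5, group 18) vs Pb (period 6, group 14): the stated order agrees with the simple trend.
(C) Be (period 2, group 2) vs B (period 2, group 13): the stated order contradicts the simple trend.
(D) O (period 2, group 16) vs Tl (period 6, group 13): the stated order agrees with the simple trend.
The exception is (C): removing B's lone 2p electron is easier than breaking Be's filled 2s².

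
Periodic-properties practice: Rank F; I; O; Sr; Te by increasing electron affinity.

Electron affinity generally becomes more exothermic across a period toward the halogens and less exothermic down a group.
Neither a single period nor a single group — weigh both effects.
O > Sr: both effects reinforce here, so O is clearly the higher of the two.
Te > O: this pair runs against the simple trend — see the exception note.
I > Te: both are in period 5; the period trend gives I the larger value.
F > I: they share group 17; the group trend gives F the larger value.
Note the exception: Te has a higher electron affinity than O, contrary to the simple trend — O's compact 2p subshell gives strong electron–electron repulsion on the added electron.
For reference (kJ/mol): O 141, F 328, Sr 5, Te 190, I 295.
So from lowest to highest: Sr < O < Te < I < F.

Sr < O < Te < I < F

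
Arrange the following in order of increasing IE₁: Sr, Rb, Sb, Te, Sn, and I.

Rb is in period 5, group 1; Sr is in period 5, group 2; Sn is in period 5, group 14; Sb is in period 5, group 15; Te is in period 5, group 16; I is in period 5, group 17.
First ionization energy rises across a period (greater Z_eff holds electrons more tightly) and falls down a group (valence electrons are farther from the nucleus).
All lie in period 5, so first ionization energy increases left to right.
So from lowest to highest: Rb < Sr < Sn < Sb < Te < I.

Rb < Sr < Sn < Sb < Te < I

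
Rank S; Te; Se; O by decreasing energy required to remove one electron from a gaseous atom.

O > S > Se > Te

IE₁ increases left→right with effective nuclear charge and decreases top→bottom as the valence shell moves farther out.
All are in group 16, so first ionization energy increases up the group.
So from highest to lowest: O > S > Se > Te.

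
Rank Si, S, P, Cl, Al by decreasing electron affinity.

Cl > S > Si > P > Al

Al is in period 3, group 13; Si is in period 3, group 14; P is in period 3, group 15; S is in period 3, group 16; Cl is in period 3, group 17.
Atoms with high Z_eff and room in the valence shell (especially the halogens) have the most exothermic electron affinities.
All lie in period 3; the across-period trend (electron affinity increases left to right) applies, with the exception below.
Note the exception: Si has a higher electron affinity than P, contrary to the simple trend — adding an electron to P's half-filled 3p³ is unfavourable, so Si (3p²) has the more exothermic EA.
Approximate values (kJ/mol): Al 42, Si 134, P 72, S 200, Cl 349.
So from highest to lowest: Cl > S > Si > P > Al.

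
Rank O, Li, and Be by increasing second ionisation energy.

Be < O < Li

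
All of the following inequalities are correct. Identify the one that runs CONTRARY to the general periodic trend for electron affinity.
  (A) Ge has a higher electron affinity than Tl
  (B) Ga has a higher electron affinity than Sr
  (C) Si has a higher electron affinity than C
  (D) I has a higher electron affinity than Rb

(C)

The general trend: electron affinity increases across a period and decreases down a group.
(A) Ge (period 4, group 14) vs Tl (period 6, group 13): the stated order agrees with the simple trend.
(B) Ga (period 4, group 13) vs Sr (period 5, group 2): the stated order agrees with the simple trend.
(C) Si (period 3, group 14) vs C (period 2, group 14): the stated order contradicts the simple trend.
(D) I (period 5, group 17) vs Rb (period 5, group 1): the stated order agrees with the simple trend.
The exception is (C): Si's larger, more diffuse 3p orbitals accept an added electron slightly more readily than C's compact 2p.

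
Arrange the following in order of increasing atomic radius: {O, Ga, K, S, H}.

H < O < S < Ga < K

H is in period 1, group 1; O is in period 2, group 16; S is in period 3, group 16; K is in period 4, group 1; Ga is in period 4, group 13.
Radius decreases left→right (rising Z_eff, same n) and increases top→bottom (higher n).
Neither a single period nor a single group — weigh both effects.
O > H: the two effects oppose for this pair; the down-group effect wins (63 vs 32 pm).
S > O: S sits below O in group 16, so the down-group effect alone puts S larger.
Ga > S: both effects reinforce here, so Ga is clearly the larger of the two.
K > Ga: both are in period 4; the period trend gives K the larger value.
Approximate values (pm): H 32, O 63, S 103, K 196, Ga 124.
So from smallest to largest: H < O < S < Ga < K.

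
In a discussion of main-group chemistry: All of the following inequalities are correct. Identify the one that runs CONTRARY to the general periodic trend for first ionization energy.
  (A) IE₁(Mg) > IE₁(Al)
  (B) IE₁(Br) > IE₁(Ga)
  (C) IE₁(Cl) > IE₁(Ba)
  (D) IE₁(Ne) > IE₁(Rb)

The general trend: first ionization energy increases across a period and decreases down a group.
(A) Mg (period 3, group 2) vs Al (period 3, group 13): the stated order contradicts the simple trend.
(B) Br (period 4, group 17) vs Ga (period 4, group 13): the stated order agrees with the simple trend.
(C) Cl (period 3, group 17) vs Ba (period 6, group 2): the stated order agrees with the simple trend.
(D) Ne (period 2, group 18) vs Rb (period 5, group 1): the stated order agrees with the simple trend.
The exception is (A): Al's single 3p electron is easier to remove than one from Mg's filled 3s².

(A)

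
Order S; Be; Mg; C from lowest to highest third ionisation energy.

S < C < Mg < Be

After 2 electrons have been removed, what remains? S²⁺ still has 4 valence electrons; Be²⁺ is the bare [He] core; Mg²⁺ is the bare [Ne] core; C²⁺ still has 2 valence electrons.
Breaking into a closed-shell core is much more expensive than removing a leftover valence electron — Mg and Be have the largest IE_3 here.
Valence configurations: S²⁺ [Ne]3s²3p², C²⁺ [He]2s².
Tabulated IE_3 (kJ/mol): S 3357, Be 14849, Mg 7733, C 4620.
Overall IE_3 order: S < C < Mg < Be.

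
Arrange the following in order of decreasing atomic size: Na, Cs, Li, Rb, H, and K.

Cs > Rb > K > Na > Li > H

H is in period 1, group 1; Li is in period 2, group 1; Na is in period 3, group 1; K is in period 4, group 1; Rb is in period 5, group 1; Cs is in period 6, group 1.
Atomic radius shrinks across a period as nuclear charge pulls the same shell inward, and grows down a group as new shells are added.
All are in group 1, so atomic radius increases down the group.
So from largest to smallest: Cs > Rb > K > Na > Li > H.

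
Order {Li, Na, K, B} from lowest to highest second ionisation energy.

B < K < Na < Li

The second ionization energy removes an electron from the +1 ion. For each element: Li⁺ is the bare [He] core; Na⁺ is the bare [Ne] core; K⁺ is the bare [Ar] core; B⁺ still has 2 valence electrons.
Pulling an electron out of a noble-gas core costs far more than removing a remaining valence electron, so K, Na and Li sit at the high end of IE_2.
Tabulated IE_2 (kJ/mol): Li 7298, Na 4562, K 3052, B 2427.
Hence IE_2: B < K < Na < Li.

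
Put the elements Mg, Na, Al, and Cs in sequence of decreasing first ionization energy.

Mg > Al > Na > Cs

Na is in period 3, group 1; Mg is in period 3, group 2; Al is in period 3, group 13; Cs is in period 6, group 1.
First ionization energy rises across a period (greater Z_eff holds electrons more tightly) and falls down a group (valence electrons are farther from the nucleus).
Here both period and group differ, so the two effects have to be weighed against each other.
Na > Cs: they share group 1; the group trend gives Na the larger value.
Al > Na: Al lies to the right of Na in period 3, so the across-period effect alone puts Al higher.
Mg > Al: this pair runs against the simple trend — see the exception note.
Note the exception: Mg has a higher first ionization energy than Al, contrary to the simple trend — Al's single 3p electron is easier to remove than one from Mg's filled 3s².
Approximate values (kJ/mol): Na 496, Mg 738, Al 578, Cs 376.
So from highest to lowest: Mg > Al > Na > Cs.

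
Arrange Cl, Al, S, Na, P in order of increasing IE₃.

After 2 electrons have been removed, what remains? Cl²⁺ still has 5 valence electrons; Al²⁺ still has 1 valence electron; S²⁺ still has 4 valence electrons; Na²⁺ is already 1 electron into the core; P²⁺ still has 3 valence electrons.
Core electrons are held far more tightly than valence electrons, so Na tops the IE_3 order.
Valence configurations: Cl²⁺ [Ne]3s²3p³, Al²⁺ [Ne]3s¹, S²⁺ [Ne]3s²3p², P²⁺ [Ne]3s²3p¹.
Approximate IE_3 values (kJ/mol): Cl 3822, Al 2745, S 3357, Na 6910, P 2914.
Putting it together, IE_3: Al < P < S < Cl < Na.

Al < P < S < Cl < Na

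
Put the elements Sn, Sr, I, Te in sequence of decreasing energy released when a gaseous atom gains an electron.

I, Te, Sn, Sr

Electron affinity generally becomes more exothermic across a period toward the halogens and less exothermic down a group.
All lie in period 5, so electron affinity increases left to right.
So from highest to lowest: I > Te > Sn > Sr.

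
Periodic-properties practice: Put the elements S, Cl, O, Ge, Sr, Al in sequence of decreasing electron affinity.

O is in period 2, group 16; Al is in period 3, group 13; S is in period 3, group 16; Cl is in period 3, group 17; Ge is in period 4, group 14; Sr is in period 5, group 2.
EA tends to increase across a period and decrease down a group, though the pattern is less regular than for IE or radius.
Neither a single period nor a single group — weigh both effects.
Al > Sr: both effects reinforce here, so Al is clearly the higher of the two.
Ge > Al: period and group pull opposite ways; the across-period shift dominates (119 vs 42 kJ/mol).
O > Ge: relative to Ge, both the across-period and down-group shifts push O's electron affinity up.
S > O: this pair runs against the simple trend — see the exception note.
Cl > S: both are in period 3; the period trend gives Cl the larger value.
Note the exception: S has a higher electron affinity than O, contrary to the simple trend — the compact 2p subshell of O repels the added electron more than S's larger 3p does.
Approximate values (kJ/mol): O 141, Al 42, S 200, Cl 349, Ge 119, Sr 5.
So from highest to lowest: Cl > S > O > Ge > Al > Sr.

Cl > S > O > Ge > Al > Sr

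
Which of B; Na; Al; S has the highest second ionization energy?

Na

After 1 electron has been removed, what remains? B⁺ still has 2 valence electrons; Na⁺ is the bare [Ne] core; Al⁺ still has 2 valence electrons; S⁺ still has 5 valence electrons.
Pulling an electron out of a noble-gas core costs far more than removing a remaining valence electron, so Na sits at the high end of IE_2.
Valence configurations: B⁺ [He]2s², Al⁺ [Ne]3s², S⁺ [Ne]3s²3p³.
Approximate IE_2 values (kJ/mol): B 2427, Na 4562, Al 1817, S 2252.
So the second ionization energies run Al < S < B < Na.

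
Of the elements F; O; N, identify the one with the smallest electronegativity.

N

N is in period 2, group 15; O is in period 2, group 16; F is in period 2, group 17.
Electronegativity increases across a period and decreases down a group, tracking effective nuclear charge and atomic size.
All lie in period 2, so electronegativity increases left to right.
The smallest electronegativity among these belongs to N.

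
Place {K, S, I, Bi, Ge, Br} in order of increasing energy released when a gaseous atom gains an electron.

S is in period 3, group 16; K is in period 4, group 1; Ge is in period 4, group 14; Br is in period 4, group 17; I is in period 5, group 17; Bi is in period 6, group 15.
Atoms with high Z_eff and room in the valence shell (especially the halogens) have the most exothermic electron affinities.
Here both period and group differ, so the two effects have to be weighed against each other.
Bi > K: the two effects oppose for this pair; the across-period effect wins (91 vs 48 kJ/mol).
Ge > Bi: the two effects oppose for this pair; the down-group effect wins (119 vs 91 kJ/mol).
S > Ge: both effects reinforce here, so S is clearly the higher of the two.
I > S: the two effects oppose for this pair; the across-period effect wins (295 vs 200 kJ/mol).
Br > I: Br sits above I in group 17, so the down-group effect alone puts Br higher.
For reference (kJ/mol): S 200, K 48, Ge 119, Br 325, I 295, Bi 91.
So from lowest to highest: K < Bi < Ge < S < I < Br.

K < Bi < Ge < S < I < Br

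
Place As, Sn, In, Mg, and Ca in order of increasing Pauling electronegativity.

Ca, Mg, In, Sn, As

Mg is in period 3, group 2; Ca is in period 4, group 2; As is in period 4, group 15; In is in period 5, group 13; Sn is in period 5, group 14.
EN rises left→right (higher Z_eff, smaller atoms) and falls top→bottom (larger, more shielded atoms).
Neither a single period nor a single group — weigh both effects.
Mg > Ca: Mg sits above Ca in group 2, so the down-group effect alone puts Mg higher.
In > Mg: the two effects oppose for this pair; the across-period effect wins (1.78 vs 1.31).
Sn > In: both are in period 5; the period trend gives Sn the larger value.
As > Sn: relative to Sn, both the across-period and down-group shifts push As's electronegativity up.
Tabulated electronegativity (Pauling): Mg 1.31, Ca 1.00, As 2.18, In 1.78, Sn 1.96.
So from lowest to highest: Ca < Mg < In < Sn < As.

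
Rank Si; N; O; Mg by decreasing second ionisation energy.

IE_2 is the cost of taking one more electron from the +1 cation: Si⁺ still has 3 valence electrons; N⁺ still has 4 valence electrons; O⁺ still has 5 valence electrons; Mg⁺ still has 1 valence electron.
All are still removing valence electrons, so compare the +1 ions as you would atoms: IE_2 generally rises across a period (higher Z_eff) and falls down a group (larger shell), subject to the usual subshell exceptions.
Valence configurations: Si⁺ [Ne]3s²3p¹, N⁺ [He]2s²2p², O⁺ [He]2s²2p³, Mg⁺ [Ne]3s¹.
Approximate IE_2 values (kJ/mol): Si 1577, N 2856, O 3388, Mg 1451.
Overall IE_2 order: Mg < Si < N < O.

O > N > Si > Mg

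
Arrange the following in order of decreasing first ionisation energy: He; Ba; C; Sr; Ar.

He > Ar > C > Sr > Ba

He is in period 1, group 18; C is in period 2, group 14; Ar is in period 3, group 18; Sr is in period 5, group 2; Ba is in period 6, group 2.
Across a period the outer electron is held more tightly (higher IE₁); down a group it sits in a higher shell, more shielded, and comes off more easily.
Here both period and group differ, so the two effects have to be weighed against each other.
Sr > Ba: Sr sits above Ba in group 2, so the down-group effect alone puts Sr higher.
C > Sr: relative to Sr, both the across-period and down-group shifts push C's first ionization energy up.
Ar > C: the two effects oppose for this pair; the across-period effect wins (1521 vs 1086 kJ/mol).
He > Ar: He sits above Ar in group 18, so the down-group effect alone puts He higher.
Approximate values (kJ/mol): He 2372, C 1086, Ar 1521, Sr 550, Ba 503.
So from highest to lowest: He > Ar > C > Sr > Ba.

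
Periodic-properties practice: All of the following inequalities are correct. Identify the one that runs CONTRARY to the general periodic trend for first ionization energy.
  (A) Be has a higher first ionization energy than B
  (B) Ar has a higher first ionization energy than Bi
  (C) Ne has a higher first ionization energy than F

(A)

The general trend: first ionization energy increases across a period and decreases down a group.
(A) Be (period 2, group 2) vs B (period 2, group 13): the stated order contradicts the simple trend.
(B) Ar (period 3, group 18) vs Bi (period 6, group 15): the stated order agrees with the simple trend.
(C) Ne (period 2, group 18) vs F (period 2, group 17): the stated order agrees with the simple trend.
The exception is (A): removing B's lone 2p electron is easier than breaking Be's filled 2s².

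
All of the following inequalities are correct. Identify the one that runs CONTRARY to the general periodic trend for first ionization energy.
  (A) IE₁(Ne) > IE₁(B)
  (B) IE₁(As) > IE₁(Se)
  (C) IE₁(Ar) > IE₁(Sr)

The general trend: first ionization energy increases across a period and decreases down a group.
(A) Ne (period 2, group 18) vs B (period 2, group 13): the stated order agrees with the simple trend.
(B) As (period 4, group 15) vs Se (period 4, group 16): the stated order contradicts the simple trend.
(C) Ar (period 3, group 18) vs Sr (period 5, group 2): the stated order agrees with the simple trend.
The exception is (B): Se (4p⁴) ionizes more easily than half-filled As (4p³).

(B)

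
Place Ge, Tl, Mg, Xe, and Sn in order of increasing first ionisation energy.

IE₁ increases left→right with effective nuclear charge and decreases top→bottom as the valence shell moves farther out.
Here both period and group differ, so the two effects have to be weighed against each other.
Sn > Tl: relative to Tl, both the across-period and down-group shifts push Sn's first ionization energy up.
Mg > Sn: period and group pull opposite ways; the down-group shift dominates (738 vs 709 kJ/mol).
Ge > Mg: the two effects oppose for this pair; the across-period effect wins (762 vs 738 kJ/mol).
Xe > Ge: period and group pull opposite ways; the across-period shift dominates (1170 vs 762 kJ/mol).
For reference (kJ/mol): Mg 738, Ge 762, Sn 709, Xe 1170, Tl 589.
So from lowest to highest: Tl < Sn < Mg < Ge < Xe.

Tl < Sn < Mg < Ge < Xe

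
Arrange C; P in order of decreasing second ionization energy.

C > P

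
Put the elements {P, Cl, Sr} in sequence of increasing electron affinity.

P is in period 3, group 15; Cl is in period 3, group 17; Sr is in period 5, group 2.
Electron affinity generally becomes more exothermic across a period toward the halogens and less exothermic down a group.
Here both period and group differ, so the two effects have to be weighed against each other.
P > Sr: both effects reinforce here, so P is clearly the higher of the two.
Cl > P: Cl lies to the right of P in period 3, so the across-period effect alone puts Cl higher.
Tabulated electron affinity (kJ/mol): P 72, Cl 349, Sr 5.
So from lowest to highest: Sr < P < Cl.

Sr, P, Cl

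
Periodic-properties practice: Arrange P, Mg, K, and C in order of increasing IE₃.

The third ionization energy removes an electron from the +2 ion. For each element: P²⁺ still has 3 valence electrons; Mg²⁺ is the bare [Ne] core; K²⁺ is already 1 electron into the core; C²⁺ still has 2 valence electrons.
Usually core removal costs more than valence removal, but here the competition is close: a tightly held n=2 valence electron can cost more to remove than an n=3 core electron, so the actual values have to decide it.
Valence configurations: P²⁺ [Ne]3s²3p¹, C²⁺ [He]2s².
Approximate IE_3 values (kJ/mol): P 2914, Mg 7733, K 4420, C 4620.
Overall IE_3 order: P < K < C < Mg.

P < K < C < Mg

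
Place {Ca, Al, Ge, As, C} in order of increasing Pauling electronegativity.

C is in period 2, group 14; Al is in period 3, group 13; Ca is in period 4, group 2; Ge is in period 4, group 14; As is in period 4, group 15.
Smaller atoms with higher effective nuclear charge are more electronegative.
These span different periods and groups, so the two trends combine.
Al > Ca: relative to Ca, both the across-period and down-group shifts push Al's electronegativity up.
Ge > Al: period and group pull opposite ways; the across-period shift dominates (2.01 vs 1.61).
As > Ge: As lies to the right of Ge in period 4, so the across-period effect alone puts As higher.
C > As: period and group pull opposite ways; the down-group shift dominates (2.55 vs 2.18).
For reference (Pauling): C 2.55, Al 1.61, Ca 1.00, Ge 2.01, As 2.18.
So from lowest to highest: Ca < Al < Ge < As < C.

Ca < Al < Ge < As < C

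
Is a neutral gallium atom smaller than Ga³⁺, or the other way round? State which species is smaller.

Ga³⁺

Forming Ga³⁺ removes 3 electrons from Ga. Fewer electrons for the same nuclear charge means less shielding and a higher Z_eff on the remaining electrons, and for main-group metals the entire outer shell is lost.
A cation is smaller than its parent atom: Ga³⁺ < Ga.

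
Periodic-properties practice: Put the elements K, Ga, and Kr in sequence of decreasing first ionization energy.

K is in period 4, group 1; Ga is in period 4, group 13; Kr is in period 4, group 18.
Across a period the outer electron is held more tightly (higher IE₁); down a group it sits in a higher shell, more shielded, and comes off more easily.
All lie in period 4, so first ionization energy increases left to right.
So from highest to lowest: Kr > Ga > K.

Kr, Ga, K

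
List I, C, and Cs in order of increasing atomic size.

C, I, Cs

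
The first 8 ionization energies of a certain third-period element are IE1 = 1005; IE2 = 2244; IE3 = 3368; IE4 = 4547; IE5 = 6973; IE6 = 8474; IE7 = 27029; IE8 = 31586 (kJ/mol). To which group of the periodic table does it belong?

Group 16

Look for the largest jump between consecutive ionization energies: IE7/IE6 ≈ 3.2, far larger than any earlier ratio.
That jump marks the point where a core electron is being removed. So the atom has 6 valence electrons.
A main-group element with 6 valence electrons is in group 16.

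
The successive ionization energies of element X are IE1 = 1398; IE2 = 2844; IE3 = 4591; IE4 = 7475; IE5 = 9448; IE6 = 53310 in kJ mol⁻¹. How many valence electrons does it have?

5

Look for the largest jump between consecutive ionization energies: IE6/IE5 ≈ 5.6, far larger than any earlier ratio.
That jump marks the point where a core electron is being removed. So the atom has 5 valence electrons.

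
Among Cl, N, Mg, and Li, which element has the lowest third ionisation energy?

Cl

After 2 electrons have been removed, what remains? Cl²⁺ still has 5 valence electrons; N²⁺ still has 3 valence electrons; Mg²⁺ is the bare [Ne] core; Li²⁺ is already 1 electron into the core.
Core electrons are held far more tightly than valence electrons, so Mg and Li top the IE_3 order.
Valence configurations: Cl²⁺ [Ne]3s²3p³, N²⁺ [He]2s²2p¹.
Tabulated IE_3 (kJ/mol): Cl 3822, N 4578, Mg 7733, Li 11815.
Putting it together, IE_3: Cl < N < Mg < Li.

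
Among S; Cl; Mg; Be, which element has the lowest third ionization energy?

S

The third ionization energy removes an electron from the +2 ion. For each element: S²⁺ still has 4 valence electrons; Cl²⁺ still has 5 valence electrons; Mg²⁺ is the bare [Ne] core; Be²⁺ is the bare [He] core.
Pulling an electron out of a noble-gas core costs far more than removing a remaining valence electron, so Mg and Be sit at the high end of IE_3.
Valence configurations: S²⁺ [Ne]3s²3p², Cl²⁺ [Ne]3s²3p³.
The numbers (kJ/mol): S 3357, Cl 3822, Mg 7733, Be 14849.
Putting it together, IE_3: S < Cl < Mg < Be.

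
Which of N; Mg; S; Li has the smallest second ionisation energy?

The second ionization energy removes an electron from the +1 ion. For each element: N⁺ still has 4 valence electrons; Mg⁺ still has 1 valence electron; S⁺ still has 5 valence electrons; Li⁺ is the bare [He] core.
Breaking into a closed-shell core is much more expensive than removing a leftover valence electron — Li has the largest IE_2 here.
Valence configurations: N⁺ [He]2s²2p², Mg⁺ [Ne]3s¹, S⁺ [Ne]3s²3p³.
The numbers (kJ/mol): N 2856, Mg 1451, S 2252, Li 7298.
Hence IE_2: Mg < S < N < Li.

Mg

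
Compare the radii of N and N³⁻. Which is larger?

N³⁻

Forming N³⁻ adds 3 electrons to N. More electron–electron repulsion in the same shell, with unchanged nuclear charge, lets the cloud expand.
An anion is larger than its parent atom: N³⁻ > N.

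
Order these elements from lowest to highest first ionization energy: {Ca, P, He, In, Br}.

He is in period 1, group 18; P is in period 3, group 15; Ca is in period 4, group 2; Br is in period 4, group 17; In is in period 5, group 13.
IE₁ increases left→right with effective nuclear charge and decreases top→bottom as the valence shell moves farther out.
Neither a single period nor a single group — weigh both effects.
Ca > In: period and group pull opposite ways; the down-group shift dominates (590 vs 558 kJ/mol).
P > Ca: both effects reinforce here, so P is clearly the higher of the two.
Br > P: period and group pull opposite ways; the across-period shift dominates (1140 vs 1012 kJ/mol).
He > Br: both effects reinforce here, so He is clearly the higher of the two.
Tabulated first ionization energy (kJ/mol): He 2372, P 1012, Ca 590, Br 1140, In 558.
So from lowest to highest: In < Ca < P < Br < He.

In < Ca < P < Br < He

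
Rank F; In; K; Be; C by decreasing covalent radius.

K > In > Be > C > F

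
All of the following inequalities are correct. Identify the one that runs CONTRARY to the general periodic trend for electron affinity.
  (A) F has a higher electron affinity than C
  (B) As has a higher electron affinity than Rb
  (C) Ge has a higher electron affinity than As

(C)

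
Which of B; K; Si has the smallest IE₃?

Consider each +2 ion: B²⁺ still has 1 valence electron; K²⁺ is already 1 electron into the core; Si²⁺ still has 2 valence electrons.
Core electrons are held far more tightly than valence electrons, so K tops the IE_3 order.
Valence configurations: B²⁺ [He]2s¹, Si²⁺ [Ne]3s².
Approximate IE_3 values (kJ/mol): B 3660, K 4420, Si 3232.
Hence IE_3: Si < B < K.

Si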